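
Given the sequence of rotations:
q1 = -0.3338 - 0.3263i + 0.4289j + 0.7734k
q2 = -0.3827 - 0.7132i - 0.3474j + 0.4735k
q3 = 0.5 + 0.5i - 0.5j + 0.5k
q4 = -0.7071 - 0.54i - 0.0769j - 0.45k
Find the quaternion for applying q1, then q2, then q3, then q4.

q2 · q1 = -0.3222 - 0.1088i + 0.3489j - 0.8733k
q3 · q2 · q1 = 0.5044 + 0.0467i + 0.7178j - 0.4777k
q4 · q3 · q2 · q1 = -0.4912 + 0.0543i - 0.8253j - 0.2732k
-0.4912 + 0.0543i - 0.8253j - 0.2732k


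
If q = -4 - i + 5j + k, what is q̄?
-4 + i - 5j - k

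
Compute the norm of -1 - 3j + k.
√11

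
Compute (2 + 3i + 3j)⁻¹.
0.0909 - 0.1364i - 0.1364j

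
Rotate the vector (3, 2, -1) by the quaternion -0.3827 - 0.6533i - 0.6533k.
(-1.414, 0.586, 3.414)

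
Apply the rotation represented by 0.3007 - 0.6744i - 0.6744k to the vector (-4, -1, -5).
(-5.315, 0.414, -3.685)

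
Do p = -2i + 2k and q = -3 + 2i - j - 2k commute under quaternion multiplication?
No: pq = 8 + 8i - 4k ≠ 8 + 4i - 8k = qp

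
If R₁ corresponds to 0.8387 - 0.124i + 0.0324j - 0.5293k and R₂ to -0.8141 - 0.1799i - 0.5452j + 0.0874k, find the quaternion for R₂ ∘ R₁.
-0.6412 + 0.2358i - 0.5897j + 0.4308k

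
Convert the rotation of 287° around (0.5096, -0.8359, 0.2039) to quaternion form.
-0.8039 + 0.3031i - 0.4972j + 0.1213k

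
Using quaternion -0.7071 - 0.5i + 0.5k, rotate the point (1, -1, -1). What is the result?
(0.293, 0, -1.707)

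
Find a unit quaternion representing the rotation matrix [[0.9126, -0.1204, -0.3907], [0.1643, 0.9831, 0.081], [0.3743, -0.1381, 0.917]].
0.9763 - 0.0561i - 0.1959j + 0.0729k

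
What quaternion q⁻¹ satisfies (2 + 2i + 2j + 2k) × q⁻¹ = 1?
0.125 - 0.125i - 0.125j - 0.125k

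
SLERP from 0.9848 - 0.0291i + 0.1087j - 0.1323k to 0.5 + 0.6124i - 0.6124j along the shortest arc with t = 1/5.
0.9834 + 0.1276i - 0.0582j - 0.1153k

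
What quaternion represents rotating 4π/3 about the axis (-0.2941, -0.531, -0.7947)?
-0.5 - 0.2547i - 0.4599j - 0.6882k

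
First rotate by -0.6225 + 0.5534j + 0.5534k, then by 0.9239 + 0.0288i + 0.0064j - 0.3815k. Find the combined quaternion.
-0.3675 + 0.1967i + 0.4914j + 0.7647k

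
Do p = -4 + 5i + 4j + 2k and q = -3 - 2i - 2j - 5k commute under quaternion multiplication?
No: pq = 40 - 23i + 17j + 12k ≠ 40 + 9i - 25j + 16k = qp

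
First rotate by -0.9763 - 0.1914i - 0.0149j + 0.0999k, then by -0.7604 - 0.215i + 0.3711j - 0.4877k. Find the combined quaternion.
0.7555 + 0.3853i - 0.2362j + 0.4744k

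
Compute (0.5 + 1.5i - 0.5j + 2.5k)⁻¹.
0.0556 - 0.1667i + 0.0556j - 0.2778k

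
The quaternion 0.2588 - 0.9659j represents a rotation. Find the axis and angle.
axis = (0, -1, 0), θ = 5π/6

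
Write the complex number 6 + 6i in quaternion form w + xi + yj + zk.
6 + 6i + 0j + 0k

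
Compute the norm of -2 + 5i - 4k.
√45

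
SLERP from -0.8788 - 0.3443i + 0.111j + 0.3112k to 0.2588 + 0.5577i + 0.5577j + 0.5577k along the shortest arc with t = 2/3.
-0.6085 - 0.6088i - 0.4024j - 0.3116k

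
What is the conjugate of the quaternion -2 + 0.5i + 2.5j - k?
-2 - 0.5i - 2.5j + k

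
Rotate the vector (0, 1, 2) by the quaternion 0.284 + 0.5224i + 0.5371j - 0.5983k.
(0.261, -2.141, -0.591)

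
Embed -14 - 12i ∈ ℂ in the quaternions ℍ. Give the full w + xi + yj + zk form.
-14 - 12i + 0j + 0k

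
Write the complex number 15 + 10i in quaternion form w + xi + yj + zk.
15 + 10i + 0j + 0k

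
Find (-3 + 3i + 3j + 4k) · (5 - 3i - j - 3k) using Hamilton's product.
9 + 19i + 15j + 35k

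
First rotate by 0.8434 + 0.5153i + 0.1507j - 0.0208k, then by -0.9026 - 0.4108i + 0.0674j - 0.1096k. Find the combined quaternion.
-0.562 - 0.7965i - 0.1442j - 0.1703k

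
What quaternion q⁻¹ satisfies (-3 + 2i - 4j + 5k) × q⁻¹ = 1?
-0.0556 - 0.037i + 0.0741j - 0.0926k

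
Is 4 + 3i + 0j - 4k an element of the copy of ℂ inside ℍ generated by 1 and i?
No. The quaternion 4 + 3i - 4k has j-coefficient y = 0 and k-coefficient z = -4, not both zero, so it does not lie in the complex subalgebra spanned by 1 and i.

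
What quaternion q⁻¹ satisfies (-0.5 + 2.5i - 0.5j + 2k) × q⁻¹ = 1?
-0.0465 - 0.2326i + 0.0465j - 0.186k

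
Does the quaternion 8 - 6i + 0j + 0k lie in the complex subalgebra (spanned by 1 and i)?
Yes. The quaternion 8 - 6i has j- and k-coefficients y = z = 0, so it lies in the complex subalgebra spanned by 1 and i.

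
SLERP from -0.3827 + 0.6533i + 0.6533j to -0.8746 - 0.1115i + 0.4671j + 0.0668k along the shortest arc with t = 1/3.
-0.6161 + 0.4341i + 0.6568j + 0.0257k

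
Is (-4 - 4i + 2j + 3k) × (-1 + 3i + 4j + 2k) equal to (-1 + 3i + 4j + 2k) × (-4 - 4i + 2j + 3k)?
No: pq = 2 - 16i - j - 33k ≠ 2 - 35j + 11k = qp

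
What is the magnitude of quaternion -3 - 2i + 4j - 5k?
√54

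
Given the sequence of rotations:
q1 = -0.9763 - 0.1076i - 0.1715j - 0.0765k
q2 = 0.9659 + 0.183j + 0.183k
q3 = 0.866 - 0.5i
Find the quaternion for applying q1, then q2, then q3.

q2 · q1 = -0.8976 - 0.0865i - 0.364j - 0.2329k
q3 · q2 · q1 = -0.8206 + 0.3739i - 0.4317j - 0.0197k
-0.8206 + 0.3739i - 0.4317j - 0.0197k


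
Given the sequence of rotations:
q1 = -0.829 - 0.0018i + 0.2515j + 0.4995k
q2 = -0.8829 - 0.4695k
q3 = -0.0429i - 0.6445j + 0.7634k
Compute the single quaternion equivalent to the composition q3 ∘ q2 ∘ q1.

q2 · q1 = 0.9664 + 0.1197i - 0.2212j - 0.0518k
q3 · q2 · q1 = -0.0979 + 0.1608i - 0.5337j + 0.8244k
-0.0979 + 0.1608i - 0.5337j + 0.8244k


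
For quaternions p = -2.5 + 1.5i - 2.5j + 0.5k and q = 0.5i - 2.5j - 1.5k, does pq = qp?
No: pq = -6.25 + 3.75i + 8.75j + 1.25k ≠ -6.25 - 6.25i + 3.75j + 6.25k = qp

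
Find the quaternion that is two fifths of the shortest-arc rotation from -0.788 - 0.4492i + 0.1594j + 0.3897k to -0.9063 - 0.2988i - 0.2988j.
-0.8789 - 0.4086i - 0.0267j + 0.2445k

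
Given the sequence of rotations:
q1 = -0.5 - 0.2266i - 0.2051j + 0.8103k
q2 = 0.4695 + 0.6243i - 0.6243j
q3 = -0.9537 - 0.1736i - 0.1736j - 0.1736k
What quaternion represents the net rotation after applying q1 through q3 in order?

q2 · q1 = -0.2213 - 0.9244i - 0.29j + 0.1109k
q3 · q2 · q1 = 0.0195 + 0.8504i + 0.4947j - 0.1775k
0.0195 + 0.8504i + 0.4947j - 0.1775k


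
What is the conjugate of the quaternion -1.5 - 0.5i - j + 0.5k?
-1.5 + 0.5i + j - 0.5k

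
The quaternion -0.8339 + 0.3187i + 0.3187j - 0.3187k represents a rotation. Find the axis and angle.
axis = (√3/3, √3/3, -√3/3), θ = 293°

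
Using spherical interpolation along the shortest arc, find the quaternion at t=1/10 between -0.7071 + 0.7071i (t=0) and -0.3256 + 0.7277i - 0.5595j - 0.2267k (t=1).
-0.6832 + 0.7272i - 0.0612j - 0.0248k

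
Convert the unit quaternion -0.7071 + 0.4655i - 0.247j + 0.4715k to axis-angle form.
axis = (0.6583, -0.3493, 0.6668), θ = 3π/2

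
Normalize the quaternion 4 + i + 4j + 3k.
0.6172 + 0.1543i + 0.6172j + 0.4629k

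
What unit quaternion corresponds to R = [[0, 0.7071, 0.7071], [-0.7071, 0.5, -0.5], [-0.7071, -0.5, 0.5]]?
0.7071 + 0.5j - 0.5k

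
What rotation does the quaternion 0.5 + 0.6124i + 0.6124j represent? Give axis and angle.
axis = (√2/2, √2/2, 0), θ = 2π/3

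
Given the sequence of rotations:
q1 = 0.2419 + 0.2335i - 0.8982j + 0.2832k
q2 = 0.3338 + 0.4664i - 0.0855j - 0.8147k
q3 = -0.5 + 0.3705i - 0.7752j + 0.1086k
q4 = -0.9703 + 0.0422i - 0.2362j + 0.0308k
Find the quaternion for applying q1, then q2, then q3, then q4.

q2 · q1 = 0.1258 - 0.5652i - 0.6428j - 0.5015k
q3 · q2 · q1 = -0.2973 + 0.7878i + 0.3483j - 0.4119k
q4 · q3 · q2 · q1 = 0.3502 - 0.6904i - 0.2261j + 0.5913k
0.3502 - 0.6904i - 0.2261j + 0.5913k


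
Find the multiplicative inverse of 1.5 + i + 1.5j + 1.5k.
0.1935 - 0.129i - 0.1935j - 0.1935k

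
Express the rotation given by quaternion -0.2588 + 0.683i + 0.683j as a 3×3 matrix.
[[0.067, 0.933, -0.3535], [0.933, 0.067, 0.3535], [0.3535, -0.3535, -0.866]]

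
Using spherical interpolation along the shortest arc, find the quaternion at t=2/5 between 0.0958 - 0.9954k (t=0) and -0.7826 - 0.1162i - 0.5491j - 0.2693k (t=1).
-0.3455 - 0.062i - 0.2928j - 0.8894k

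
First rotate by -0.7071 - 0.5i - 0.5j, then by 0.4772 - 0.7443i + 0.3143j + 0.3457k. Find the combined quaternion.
-0.5524 + 0.4605i - 0.6337j + 0.2849k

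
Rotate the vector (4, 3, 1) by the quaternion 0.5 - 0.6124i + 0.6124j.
(-0.638, -1.638, -4.787)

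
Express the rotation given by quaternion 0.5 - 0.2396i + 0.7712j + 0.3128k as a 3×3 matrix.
[[-0.3852, -0.6824, 0.6213], [-0.0568, 0.6895, 0.7221], [-0.9211, 0.2429, -0.3043]]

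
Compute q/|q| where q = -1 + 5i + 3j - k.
-0.1667 + 0.8333i + 0.5j - 0.1667k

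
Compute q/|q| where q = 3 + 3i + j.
0.6882 + 0.6882i + 0.2294j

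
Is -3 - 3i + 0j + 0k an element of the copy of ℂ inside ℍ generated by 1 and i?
Yes. The quaternion -3 - 3i has j- and k-coefficients y = z = 0, so it lies in the complex subalgebra spanned by 1 and i.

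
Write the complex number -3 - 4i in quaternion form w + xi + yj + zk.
-3 - 4i + 0j + 0k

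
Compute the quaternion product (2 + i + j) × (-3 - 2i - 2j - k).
-2 - 8i - 6j - 2k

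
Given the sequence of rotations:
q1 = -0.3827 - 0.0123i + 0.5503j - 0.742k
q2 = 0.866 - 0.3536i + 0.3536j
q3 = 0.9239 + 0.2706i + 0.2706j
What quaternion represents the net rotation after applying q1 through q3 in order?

q2 · q1 = -0.5304 - 0.1377i + 0.0789j - 0.8328k
q3 · q2 · q1 = -0.4741 - 0.4961i + 0.1547j - 0.7108k
-0.4741 - 0.4961i + 0.1547j - 0.7108k


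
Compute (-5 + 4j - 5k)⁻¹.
-0.0758 - 0.0606j + 0.0758k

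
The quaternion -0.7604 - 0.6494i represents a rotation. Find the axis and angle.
axis = (-1, 0, 0), θ = 279°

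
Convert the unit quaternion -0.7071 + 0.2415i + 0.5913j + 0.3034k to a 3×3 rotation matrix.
[[0.1166, 0.7147, -0.6897], [-0.1435, 0.6993, 0.7003], [0.9828, 0.0173, 0.1841]]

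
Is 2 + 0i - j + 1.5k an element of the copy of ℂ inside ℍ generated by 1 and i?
No. The quaternion 2 - j + 1.5k has j-coefficient y = -1 and k-coefficient z = 1.5, not both zero, so it does not lie in the complex subalgebra spanned by 1 and i.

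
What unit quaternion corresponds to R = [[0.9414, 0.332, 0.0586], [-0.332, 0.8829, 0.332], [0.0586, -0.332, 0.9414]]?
0.9703 - 0.1711i - 0.1711k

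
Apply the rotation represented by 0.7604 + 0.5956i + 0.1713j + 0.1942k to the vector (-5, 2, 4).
(-2.545, -5.424, 3.018)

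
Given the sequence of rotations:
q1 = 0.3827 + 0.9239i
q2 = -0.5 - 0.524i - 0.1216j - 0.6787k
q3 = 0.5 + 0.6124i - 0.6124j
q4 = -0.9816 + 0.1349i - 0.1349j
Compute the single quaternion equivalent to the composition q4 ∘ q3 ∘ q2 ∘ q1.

q2 · q1 = 0.2928 - 0.6625i - 0.6736j - 0.1474k
q3 · q2 · q1 = 0.1396 - 0.0617i - 0.4258j - 0.8919k
q4 · q3 · q2 · q1 = -0.1861 + 0.1997i + 0.5195j + 0.8097k
-0.1861 + 0.1997i + 0.5195j + 0.8097k


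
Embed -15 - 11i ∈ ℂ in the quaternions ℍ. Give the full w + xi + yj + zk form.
-15 - 11i + 0j + 0k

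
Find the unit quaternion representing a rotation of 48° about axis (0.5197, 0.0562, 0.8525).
0.9135 + 0.2114i + 0.0229j + 0.3467k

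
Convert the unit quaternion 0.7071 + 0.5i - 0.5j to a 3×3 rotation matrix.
[[0.5, -0.5, -0.7071], [-0.5, 0.5, -0.7071], [0.7071, 0.7071, 0]]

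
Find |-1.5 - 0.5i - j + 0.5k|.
1.936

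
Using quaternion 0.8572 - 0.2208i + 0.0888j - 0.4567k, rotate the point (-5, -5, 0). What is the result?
(-6.554, 1.684, 2.051)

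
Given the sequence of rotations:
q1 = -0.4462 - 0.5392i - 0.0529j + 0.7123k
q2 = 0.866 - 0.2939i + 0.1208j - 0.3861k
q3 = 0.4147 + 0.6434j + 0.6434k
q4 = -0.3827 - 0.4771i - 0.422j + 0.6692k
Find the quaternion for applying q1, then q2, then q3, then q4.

q2 · q1 = -0.2635 - 0.2702i + 0.3178j + 0.8698k
q3 · q2 · q1 = -0.8734 + 0.2431i - 0.2116j + 0.365k
q4 · q3 · q2 · q1 = 0.1167 + 0.3112i + 0.7864j - 0.5206k
0.1167 + 0.3112i + 0.7864j - 0.5206k


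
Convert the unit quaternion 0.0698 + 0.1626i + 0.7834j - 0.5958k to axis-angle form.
axis = (0.163, 0.7853, -0.5973), θ = 172°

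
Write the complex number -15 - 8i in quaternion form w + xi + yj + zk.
-15 - 8i + 0j + 0k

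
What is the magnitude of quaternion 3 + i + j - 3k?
√20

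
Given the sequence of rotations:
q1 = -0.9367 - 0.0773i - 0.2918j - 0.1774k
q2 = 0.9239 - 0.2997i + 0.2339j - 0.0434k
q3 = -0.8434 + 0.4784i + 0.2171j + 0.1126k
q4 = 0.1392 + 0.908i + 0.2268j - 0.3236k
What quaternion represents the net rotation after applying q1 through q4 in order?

q2 · q1 = -0.828 + 0.1552i - 0.5385j - 0.0177k
q3 · q2 · q1 = 0.743 - 0.4702i + 0.3004j - 0.3696k
q4 · q3 · q2 · q1 = 0.3426 + 0.6226i + 0.6981j + 0.0875k
0.3426 + 0.6226i + 0.6981j + 0.0875k


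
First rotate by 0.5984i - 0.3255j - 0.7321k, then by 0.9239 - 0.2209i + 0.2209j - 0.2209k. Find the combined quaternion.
0.0424 + 0.3192i - 0.5946j - 0.7367k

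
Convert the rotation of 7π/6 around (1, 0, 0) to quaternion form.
-0.2588 + 0.9659i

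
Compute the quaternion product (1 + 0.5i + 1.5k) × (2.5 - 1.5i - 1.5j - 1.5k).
5.5 + 2i - 3j + 1.5k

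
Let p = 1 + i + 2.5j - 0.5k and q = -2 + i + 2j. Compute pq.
-8 - 3.5j + 0.5k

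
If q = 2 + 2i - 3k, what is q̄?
2 - 2i + 3k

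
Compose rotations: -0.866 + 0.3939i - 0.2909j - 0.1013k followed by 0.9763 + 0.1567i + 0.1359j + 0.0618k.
-0.8614 + 0.2531i - 0.3615j - 0.2515k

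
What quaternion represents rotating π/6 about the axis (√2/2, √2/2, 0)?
0.9659 + 0.183i + 0.183j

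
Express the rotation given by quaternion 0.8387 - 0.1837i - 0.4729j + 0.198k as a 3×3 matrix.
[[0.4743, -0.1584, -0.866], [0.5059, 0.8541, 0.1209], [0.7205, -0.4954, 0.4852]]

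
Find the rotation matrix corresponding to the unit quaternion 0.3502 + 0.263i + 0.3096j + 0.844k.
[[-0.6164, -0.4283, 0.6608], [0.754, -0.563, 0.3384], [0.2271, 0.7068, 0.67]]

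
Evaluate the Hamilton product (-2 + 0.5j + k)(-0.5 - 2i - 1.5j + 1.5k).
0.25 + 6.25i + 0.75j - 2.5k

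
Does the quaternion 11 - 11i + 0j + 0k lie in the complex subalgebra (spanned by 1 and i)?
Yes. The quaternion 11 - 11i has j- and k-coefficients y = z = 0, so it lies in the complex subalgebra spanned by 1 and i.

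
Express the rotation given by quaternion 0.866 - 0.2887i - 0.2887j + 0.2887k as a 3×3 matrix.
[[0.6666, -0.3333, -0.6667], [0.6667, 0.6666, 0.3333], [0.3333, -0.6667, 0.6666]]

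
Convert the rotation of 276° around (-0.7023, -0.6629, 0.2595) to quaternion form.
-0.7431 - 0.4699i - 0.4436j + 0.1736k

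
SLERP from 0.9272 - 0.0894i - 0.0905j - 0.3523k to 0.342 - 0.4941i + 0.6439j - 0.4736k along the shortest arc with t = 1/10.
0.9103 - 0.1442i - 0.006j - 0.3879k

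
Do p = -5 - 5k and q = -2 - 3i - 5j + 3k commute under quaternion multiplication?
No: pq = 25 - 10i + 40j - 5k ≠ 25 + 40i + 10j - 5k = qp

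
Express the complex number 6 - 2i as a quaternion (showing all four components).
6 - 2i + 0j + 0k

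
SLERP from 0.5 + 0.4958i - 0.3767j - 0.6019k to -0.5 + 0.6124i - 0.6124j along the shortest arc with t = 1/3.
0.1773 + 0.655i - 0.5613j - 0.4737k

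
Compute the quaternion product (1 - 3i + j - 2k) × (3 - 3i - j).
-5 - 14i + 8j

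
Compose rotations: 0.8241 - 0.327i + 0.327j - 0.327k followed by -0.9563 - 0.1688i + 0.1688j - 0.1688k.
-0.9537 + 0.1736i - 0.1736j + 0.1736k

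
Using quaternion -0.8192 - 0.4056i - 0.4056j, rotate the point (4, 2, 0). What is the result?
(3.342, 2.658, -1.329)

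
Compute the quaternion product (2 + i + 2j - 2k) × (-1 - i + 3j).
-7 + 3i + 6j + 7k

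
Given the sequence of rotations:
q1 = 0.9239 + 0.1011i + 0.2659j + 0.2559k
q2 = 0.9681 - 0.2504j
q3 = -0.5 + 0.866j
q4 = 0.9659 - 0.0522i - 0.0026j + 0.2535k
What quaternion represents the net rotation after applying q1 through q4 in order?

q2 · q1 = 0.961 + 0.0338i + 0.0261j + 0.2731k
q3 · q2 · q1 = -0.5031 + 0.2196i + 0.8192j - 0.1658k
q4 · q3 · q2 · q1 = -0.4303 + 0.0311i + 0.8396j - 0.3299k
-0.4303 + 0.0311i + 0.8396j - 0.3299k


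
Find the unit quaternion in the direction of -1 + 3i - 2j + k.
-0.2582 + 0.7746i - 0.5164j + 0.2582k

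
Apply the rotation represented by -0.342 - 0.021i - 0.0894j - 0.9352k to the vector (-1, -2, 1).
(2.137, 1.01, 0.642)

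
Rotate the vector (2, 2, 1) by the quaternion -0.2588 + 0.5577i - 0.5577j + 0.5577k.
(-0.244, -2.643, -1.399)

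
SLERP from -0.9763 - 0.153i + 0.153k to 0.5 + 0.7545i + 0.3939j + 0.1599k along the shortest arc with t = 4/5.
-0.6506 - 0.6748i - 0.3337j - 0.0999k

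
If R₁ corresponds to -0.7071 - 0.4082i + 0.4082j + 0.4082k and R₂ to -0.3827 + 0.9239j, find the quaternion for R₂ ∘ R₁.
-0.1065 + 0.5334i - 0.8095j + 0.2209k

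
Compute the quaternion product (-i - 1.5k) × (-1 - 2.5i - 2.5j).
-2.5 - 2.75i + 3.75j + 4k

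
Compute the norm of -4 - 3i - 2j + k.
√30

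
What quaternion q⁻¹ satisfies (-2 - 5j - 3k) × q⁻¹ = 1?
-0.0526 + 0.1316j + 0.0789k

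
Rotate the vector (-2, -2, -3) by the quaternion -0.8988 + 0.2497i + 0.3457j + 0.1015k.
(-0.479, -3.247, -2.496)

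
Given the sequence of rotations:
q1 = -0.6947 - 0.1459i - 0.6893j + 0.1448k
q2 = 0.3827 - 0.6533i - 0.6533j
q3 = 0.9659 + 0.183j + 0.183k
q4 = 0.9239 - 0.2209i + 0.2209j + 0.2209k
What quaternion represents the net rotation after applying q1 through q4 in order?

q2 · q1 = -0.8115 + 0.3034i + 0.2847j + 0.4104k
q3 · q2 · q1 = -0.911 + 0.3161i + 0.182j + 0.1924k
q4 · q3 · q2 · q1 = -0.8546 + 0.4956i + 0.0792j - 0.1335k
-0.8546 + 0.4956i + 0.0792j - 0.1335k


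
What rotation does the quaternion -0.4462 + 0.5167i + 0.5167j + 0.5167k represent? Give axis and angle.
axis = (√3/3, √3/3, √3/3), θ = 233°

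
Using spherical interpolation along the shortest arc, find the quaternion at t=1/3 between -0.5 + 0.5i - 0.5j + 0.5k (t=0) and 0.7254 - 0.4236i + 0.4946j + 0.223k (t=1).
-0.6185 + 0.5082i - 0.5341j + 0.2718k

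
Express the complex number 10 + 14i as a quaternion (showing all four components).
10 + 14i + 0j + 0k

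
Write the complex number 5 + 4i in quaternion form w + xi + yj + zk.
5 + 4i + 0j + 0k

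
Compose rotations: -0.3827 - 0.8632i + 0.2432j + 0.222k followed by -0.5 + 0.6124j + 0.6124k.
-0.0935 + 0.4186i - 0.8846j + 0.1833k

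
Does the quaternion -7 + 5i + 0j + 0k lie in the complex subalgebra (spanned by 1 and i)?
Yes. The quaternion -7 + 5i has j- and k-coefficients y = z = 0, so it lies in the complex subalgebra spanned by 1 and i.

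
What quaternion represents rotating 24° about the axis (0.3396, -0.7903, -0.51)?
0.9781 + 0.0706i - 0.1643j - 0.106k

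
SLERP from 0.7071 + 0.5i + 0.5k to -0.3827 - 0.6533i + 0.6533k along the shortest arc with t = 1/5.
0.7344 + 0.6213i + 0.2732k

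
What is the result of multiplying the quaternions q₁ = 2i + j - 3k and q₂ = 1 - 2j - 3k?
-7 - 7i + 7j - 7k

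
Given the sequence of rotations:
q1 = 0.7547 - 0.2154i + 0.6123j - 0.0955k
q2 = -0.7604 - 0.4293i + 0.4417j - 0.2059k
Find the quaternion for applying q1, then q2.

q2 · q1 = -0.9565 - 0.0763i - 0.1289j - 0.2505k
-0.9565 - 0.0763i - 0.1289j - 0.2505k


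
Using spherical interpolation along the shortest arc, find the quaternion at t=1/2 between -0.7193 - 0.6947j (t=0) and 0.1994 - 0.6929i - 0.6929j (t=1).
-0.3178 - 0.4236i - 0.8483j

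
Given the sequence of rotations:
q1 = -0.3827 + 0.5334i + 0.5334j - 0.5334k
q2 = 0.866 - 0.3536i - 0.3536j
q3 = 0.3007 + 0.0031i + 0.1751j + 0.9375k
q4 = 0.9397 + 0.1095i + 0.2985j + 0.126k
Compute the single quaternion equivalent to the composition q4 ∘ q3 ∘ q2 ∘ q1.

q2 · q1 = 0.0458 + 0.7859i + 0.4086j - 0.4619k
q3 · q2 · q1 = 0.3728 - 0.2275i + 0.8691j - 0.2323k
q4 · q3 · q2 · q1 = 0.1451 - 0.3518i + 0.9247j - 0.0082k
0.1451 - 0.3518i + 0.9247j - 0.0082k


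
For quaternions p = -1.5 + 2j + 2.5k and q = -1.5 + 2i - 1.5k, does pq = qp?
No: pq = 6 - 6i + 2j - 5.5k ≠ 6 - 8j + 2.5k = qp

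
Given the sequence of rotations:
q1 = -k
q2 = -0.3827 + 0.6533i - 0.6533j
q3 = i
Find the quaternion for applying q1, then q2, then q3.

q2 · q1 = 0.6533i + 0.6533j + 0.3827k
q3 · q2 · q1 = -0.6533 - 0.3827j + 0.6533k
-0.6533 - 0.3827j + 0.6533k


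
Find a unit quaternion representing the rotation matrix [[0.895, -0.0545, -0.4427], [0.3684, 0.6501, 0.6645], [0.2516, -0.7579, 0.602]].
0.887 - 0.4009i - 0.1957j + 0.1192k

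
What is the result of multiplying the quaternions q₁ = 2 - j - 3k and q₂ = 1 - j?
1 - 3i - 3j - 3k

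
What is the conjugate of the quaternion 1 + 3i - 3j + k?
1 - 3i + 3j - k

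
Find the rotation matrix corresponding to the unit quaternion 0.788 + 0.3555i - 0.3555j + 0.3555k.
[[0.4945, -0.813, -0.3075], [0.3075, 0.4945, -0.813], [0.813, 0.3075, 0.4945]]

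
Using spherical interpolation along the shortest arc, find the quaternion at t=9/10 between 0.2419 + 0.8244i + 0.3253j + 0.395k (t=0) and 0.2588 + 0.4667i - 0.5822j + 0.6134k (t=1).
0.271 + 0.5355i - 0.5046j + 0.6207k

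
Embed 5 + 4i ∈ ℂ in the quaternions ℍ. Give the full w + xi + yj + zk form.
5 + 4i + 0j + 0k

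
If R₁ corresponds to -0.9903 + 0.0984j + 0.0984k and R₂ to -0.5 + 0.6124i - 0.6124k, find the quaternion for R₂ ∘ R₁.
0.5554 - 0.5462i - 0.1095j + 0.6175k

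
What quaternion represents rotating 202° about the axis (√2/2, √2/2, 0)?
-0.1908 + 0.6941i + 0.6941j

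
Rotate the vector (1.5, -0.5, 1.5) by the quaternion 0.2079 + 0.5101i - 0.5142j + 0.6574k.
(0.495, -1.517, 1.485)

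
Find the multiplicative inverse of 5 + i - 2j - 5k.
0.0909 - 0.0182i + 0.0364j + 0.0909k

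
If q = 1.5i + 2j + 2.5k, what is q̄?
-1.5i - 2j - 2.5k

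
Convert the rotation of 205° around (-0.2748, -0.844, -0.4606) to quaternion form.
-0.2164 - 0.2683i - 0.824j - 0.4497k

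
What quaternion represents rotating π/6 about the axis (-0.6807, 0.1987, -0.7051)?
0.9659 - 0.1762i + 0.0514j - 0.1825k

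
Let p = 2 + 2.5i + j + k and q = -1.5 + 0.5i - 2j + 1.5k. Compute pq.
-3.75 + 0.75i - 8.75j - 4k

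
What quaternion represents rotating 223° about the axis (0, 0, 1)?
-0.3665 + 0.9304k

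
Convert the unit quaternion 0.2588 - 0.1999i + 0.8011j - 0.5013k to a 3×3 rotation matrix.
[[-0.7861, -0.0608, 0.6151], [-0.5798, 0.4175, -0.6997], [-0.2142, -0.9067, -0.3634]]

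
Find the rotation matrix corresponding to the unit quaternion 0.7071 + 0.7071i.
[[1, 0, 0], [0, 0, -1], [0, 1, 0]]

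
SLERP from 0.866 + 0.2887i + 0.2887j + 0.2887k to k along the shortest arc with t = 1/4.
0.7402 + 0.2467i + 0.2467j + 0.5748k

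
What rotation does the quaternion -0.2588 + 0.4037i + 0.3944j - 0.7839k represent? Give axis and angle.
axis = (0.4179, 0.4083, -0.8115), θ = 7π/6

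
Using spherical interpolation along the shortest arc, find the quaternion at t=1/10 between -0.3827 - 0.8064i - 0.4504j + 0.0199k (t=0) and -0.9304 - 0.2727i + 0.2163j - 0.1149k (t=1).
-0.4717 - 0.7882i - 0.3953j + 0.0046k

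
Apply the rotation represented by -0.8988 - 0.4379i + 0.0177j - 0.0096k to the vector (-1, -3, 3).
(-0.971, -4.213, -0.553)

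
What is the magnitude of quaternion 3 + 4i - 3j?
√34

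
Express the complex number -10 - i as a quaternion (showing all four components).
-10 - i + 0j + 0k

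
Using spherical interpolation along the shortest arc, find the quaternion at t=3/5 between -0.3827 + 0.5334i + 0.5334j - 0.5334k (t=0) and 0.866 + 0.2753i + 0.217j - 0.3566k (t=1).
0.4554 + 0.5062i + 0.4614j - 0.5688k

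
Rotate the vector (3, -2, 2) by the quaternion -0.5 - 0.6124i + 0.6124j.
(1.025, -3.975, -0.388)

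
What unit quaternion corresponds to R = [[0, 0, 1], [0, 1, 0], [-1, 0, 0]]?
0.7071 + 0.7071j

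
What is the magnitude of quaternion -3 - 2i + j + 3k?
√23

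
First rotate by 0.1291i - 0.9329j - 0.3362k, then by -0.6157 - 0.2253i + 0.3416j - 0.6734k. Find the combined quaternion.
0.1214 - 0.8225i + 0.4117j + 0.3731k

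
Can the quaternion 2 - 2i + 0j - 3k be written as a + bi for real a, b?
No. The quaternion 2 - 2i - 3k has j-coefficient y = 0 and k-coefficient z = -3, not both zero, so it does not lie in the complex subalgebra spanned by 1 and i.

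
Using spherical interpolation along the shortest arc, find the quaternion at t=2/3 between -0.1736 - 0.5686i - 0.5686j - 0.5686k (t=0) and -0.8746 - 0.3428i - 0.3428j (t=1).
-0.71 - 0.4728i - 0.4728j - 0.221k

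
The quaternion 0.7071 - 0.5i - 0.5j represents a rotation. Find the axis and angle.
axis = (-√2/2, -√2/2, 0), θ = π/2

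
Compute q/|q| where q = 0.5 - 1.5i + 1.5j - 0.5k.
0.2236 - 0.6708i + 0.6708j - 0.2236k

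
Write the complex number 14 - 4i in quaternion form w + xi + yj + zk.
14 - 4i + 0j + 0k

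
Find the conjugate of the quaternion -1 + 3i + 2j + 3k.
-1 - 3i - 2j - 3k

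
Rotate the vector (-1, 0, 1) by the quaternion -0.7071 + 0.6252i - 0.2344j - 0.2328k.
(-0.741, 0.957, 0.731)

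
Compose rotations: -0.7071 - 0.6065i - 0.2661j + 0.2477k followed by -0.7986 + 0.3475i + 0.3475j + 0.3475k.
0.7818 + 0.4172i - 0.33j - 0.3252k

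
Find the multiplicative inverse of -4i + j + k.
0.2222i - 0.0556j - 0.0556k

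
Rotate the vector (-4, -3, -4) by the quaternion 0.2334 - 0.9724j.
(5.38, -3, 1.749)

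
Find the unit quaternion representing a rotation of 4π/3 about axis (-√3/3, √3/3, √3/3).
-0.5 - 0.5i + 0.5j + 0.5k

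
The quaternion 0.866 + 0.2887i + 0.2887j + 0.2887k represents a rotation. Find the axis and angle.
axis = (√3/3, √3/3, √3/3), θ = π/3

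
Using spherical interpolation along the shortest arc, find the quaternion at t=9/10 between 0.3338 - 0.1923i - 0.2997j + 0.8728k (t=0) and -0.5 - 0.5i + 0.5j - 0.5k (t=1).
0.4988 + 0.4393i - 0.4949j + 0.5598k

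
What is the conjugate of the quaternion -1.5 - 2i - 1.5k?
-1.5 + 2i + 1.5k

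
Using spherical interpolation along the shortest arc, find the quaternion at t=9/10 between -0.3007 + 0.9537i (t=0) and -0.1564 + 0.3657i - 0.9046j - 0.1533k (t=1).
-0.1855 + 0.4655i - 0.8532j - 0.1446k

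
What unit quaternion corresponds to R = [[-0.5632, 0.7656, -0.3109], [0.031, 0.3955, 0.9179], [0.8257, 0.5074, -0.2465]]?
-0.3827 + 0.2682i + 0.7425j + 0.4799k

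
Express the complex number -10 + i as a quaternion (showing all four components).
-10 + i + 0j + 0k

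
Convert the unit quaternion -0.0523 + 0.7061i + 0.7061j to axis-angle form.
axis = (√2/2, √2/2, 0), θ = 186°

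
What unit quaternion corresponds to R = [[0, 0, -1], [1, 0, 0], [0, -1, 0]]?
0.5 - 0.5i - 0.5j + 0.5k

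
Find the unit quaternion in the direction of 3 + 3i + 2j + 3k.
0.5388 + 0.5388i + 0.3592j + 0.5388k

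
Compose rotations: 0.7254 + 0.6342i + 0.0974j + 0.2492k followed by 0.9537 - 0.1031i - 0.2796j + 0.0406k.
0.7743 + 0.4564i - 0.0585j + 0.4344k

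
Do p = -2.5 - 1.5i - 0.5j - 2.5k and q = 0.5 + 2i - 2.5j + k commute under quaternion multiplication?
No: pq = 3 - 12.5i + 2.5j + k ≠ 3 + i + 9.5j - 8.5k = qp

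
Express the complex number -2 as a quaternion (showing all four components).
-2 + 0i + 0j + 0k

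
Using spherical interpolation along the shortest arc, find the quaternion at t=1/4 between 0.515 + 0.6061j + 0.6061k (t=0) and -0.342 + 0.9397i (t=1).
0.5712 - 0.3259i + 0.5327j + 0.5327k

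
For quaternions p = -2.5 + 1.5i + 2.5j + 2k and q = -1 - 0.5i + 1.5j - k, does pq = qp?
No: pq = 1.5 - 5.75i - 5.75j + 4k ≠ 1.5 + 5.25i - 6.75j - 3k = qp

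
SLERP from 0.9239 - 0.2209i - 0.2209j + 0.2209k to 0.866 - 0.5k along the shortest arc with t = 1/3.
0.9747 - 0.1568i - 0.1568j - 0.0273k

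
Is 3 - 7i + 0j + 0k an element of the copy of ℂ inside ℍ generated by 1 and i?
Yes. The quaternion 3 - 7i has j- and k-coefficients y = z = 0, so it lies in the complex subalgebra spanned by 1 and i.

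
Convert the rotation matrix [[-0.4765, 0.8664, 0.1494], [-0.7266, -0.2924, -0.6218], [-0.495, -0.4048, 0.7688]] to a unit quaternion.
-0.5 - 0.1085i - 0.3222j + 0.7965k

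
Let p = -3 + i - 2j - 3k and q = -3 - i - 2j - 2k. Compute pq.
-2i + 17j + 11k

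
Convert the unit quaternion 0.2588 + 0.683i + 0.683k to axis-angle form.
axis = (√2/2, 0, √2/2), θ = 5π/6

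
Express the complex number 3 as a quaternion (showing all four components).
3 + 0i + 0j + 0k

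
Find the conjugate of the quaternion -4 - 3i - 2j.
-4 + 3i + 2j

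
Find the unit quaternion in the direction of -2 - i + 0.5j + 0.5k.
-0.8528 - 0.4264i + 0.2132j + 0.2132k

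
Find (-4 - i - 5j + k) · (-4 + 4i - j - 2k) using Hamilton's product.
17 - i + 26j + 25k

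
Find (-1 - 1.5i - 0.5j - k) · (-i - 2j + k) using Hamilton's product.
-1.5 - 1.5i + 4.5j + 1.5k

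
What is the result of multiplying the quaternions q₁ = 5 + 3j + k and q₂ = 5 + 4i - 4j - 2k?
39 + 18i - j - 17k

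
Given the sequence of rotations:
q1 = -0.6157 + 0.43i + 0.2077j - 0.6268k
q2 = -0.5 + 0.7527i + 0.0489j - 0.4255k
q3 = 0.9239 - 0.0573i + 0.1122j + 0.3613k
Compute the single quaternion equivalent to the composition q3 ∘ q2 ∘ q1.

q2 · q1 = -0.2927 - 0.6207i + 0.1549j + 0.7107k
q3 · q2 · q1 = -0.5801 - 0.5329i - 0.0733j + 0.6116k
-0.5801 - 0.5329i - 0.0733j + 0.6116k


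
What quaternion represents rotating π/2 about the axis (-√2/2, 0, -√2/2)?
0.7071 - 0.5i - 0.5k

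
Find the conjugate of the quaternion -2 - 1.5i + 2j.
-2 + 1.5i - 2j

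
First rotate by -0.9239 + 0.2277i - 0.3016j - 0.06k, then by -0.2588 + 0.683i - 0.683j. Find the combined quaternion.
-0.1224 - 0.649i + 0.7501j - 0.0349k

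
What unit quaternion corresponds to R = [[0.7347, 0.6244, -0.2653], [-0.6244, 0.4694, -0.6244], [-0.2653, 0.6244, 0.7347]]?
0.8571 + 0.3642i - 0.3642k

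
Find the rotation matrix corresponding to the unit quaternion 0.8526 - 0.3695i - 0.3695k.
[[0.7269, 0.6301, 0.2731], [-0.6301, 0.4539, 0.6301], [0.2731, -0.6301, 0.7269]]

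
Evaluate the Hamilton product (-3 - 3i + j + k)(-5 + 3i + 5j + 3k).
16 + 4i - 8j - 32k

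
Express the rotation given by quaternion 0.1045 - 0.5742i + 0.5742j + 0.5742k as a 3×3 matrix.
[[-0.3188, -0.7794, -0.5394], [-0.5394, -0.3188, 0.7794], [-0.7794, 0.5394, -0.3188]]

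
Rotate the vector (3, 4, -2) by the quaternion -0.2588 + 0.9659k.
(-0.598, -4.964, -2)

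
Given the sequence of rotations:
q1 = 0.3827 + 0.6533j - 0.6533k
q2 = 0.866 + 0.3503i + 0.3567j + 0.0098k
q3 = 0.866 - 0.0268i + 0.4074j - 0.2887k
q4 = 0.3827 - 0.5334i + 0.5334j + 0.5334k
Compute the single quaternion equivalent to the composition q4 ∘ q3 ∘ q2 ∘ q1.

q2 · q1 = 0.1048 - 0.1054i + 0.9311j - 0.3332k
q3 · q2 · q1 = -0.3876 + 0.039i + 0.8705j - 0.3008k
q4 · q3 · q2 · q1 = -0.4314 - 0.4031i - 0.0132j - 0.807k
-0.4314 - 0.4031i - 0.0132j - 0.807k


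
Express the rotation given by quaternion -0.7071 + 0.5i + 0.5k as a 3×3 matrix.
[[0.5, 0.7071, 0.5], [-0.7071, 0, 0.7071], [0.5, -0.7071, 0.5]]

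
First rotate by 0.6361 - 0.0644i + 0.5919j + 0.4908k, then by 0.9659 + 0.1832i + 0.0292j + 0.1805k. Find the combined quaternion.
0.5203 - 0.0382i + 0.4888j + 0.6992k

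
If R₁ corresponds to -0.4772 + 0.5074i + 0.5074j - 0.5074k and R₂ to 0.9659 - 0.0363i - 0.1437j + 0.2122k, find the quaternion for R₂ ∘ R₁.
-0.2619 + 0.4727i + 0.6479j - 0.5369k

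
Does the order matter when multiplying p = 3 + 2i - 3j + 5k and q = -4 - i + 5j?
Yes: pq = 5 - 36i + 22j - 13k ≠ 5 + 14i + 32j - 27k = qp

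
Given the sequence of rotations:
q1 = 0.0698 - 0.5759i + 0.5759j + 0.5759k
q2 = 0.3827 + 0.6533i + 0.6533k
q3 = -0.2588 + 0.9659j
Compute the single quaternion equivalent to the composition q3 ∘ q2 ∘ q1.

q2 · q1 = 0.0267 - 0.551i - 0.5321j + 0.6422k
q3 · q2 · q1 = 0.507 + 0.7629i + 0.1635j + 0.366k
0.507 + 0.7629i + 0.1635j + 0.366k


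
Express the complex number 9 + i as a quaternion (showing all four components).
9 + i + 0j + 0k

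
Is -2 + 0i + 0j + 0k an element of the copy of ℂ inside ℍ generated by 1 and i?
Yes. The quaternion -2 has j- and k-coefficients y = z = 0, so it lies in the complex subalgebra spanned by 1 and i.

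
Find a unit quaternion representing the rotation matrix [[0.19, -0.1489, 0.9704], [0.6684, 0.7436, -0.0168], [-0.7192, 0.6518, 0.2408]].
0.7373 + 0.2267i + 0.5729j + 0.2771k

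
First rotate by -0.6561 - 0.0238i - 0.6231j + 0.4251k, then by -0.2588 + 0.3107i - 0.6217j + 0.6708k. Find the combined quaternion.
-0.4953 - 0.044i + 0.4211j - 0.7585k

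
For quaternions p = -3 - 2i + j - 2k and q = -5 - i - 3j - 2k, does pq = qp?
No: pq = 12 + 5i + 2j + 23k ≠ 12 + 21i + 6j + 9k = qp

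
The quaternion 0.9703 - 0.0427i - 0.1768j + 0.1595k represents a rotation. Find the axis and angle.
axis = (-0.1765, -0.7308, 0.6593), θ = 28°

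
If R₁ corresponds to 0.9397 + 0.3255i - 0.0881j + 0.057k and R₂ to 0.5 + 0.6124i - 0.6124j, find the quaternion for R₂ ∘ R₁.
0.2166 + 0.7033i - 0.6544j + 0.1739k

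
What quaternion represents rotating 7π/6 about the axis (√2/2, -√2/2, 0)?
-0.2588 + 0.683i - 0.683j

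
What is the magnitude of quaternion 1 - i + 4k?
√18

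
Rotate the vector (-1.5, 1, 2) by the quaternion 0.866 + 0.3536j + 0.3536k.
(-0.137, 0.331, 2.669)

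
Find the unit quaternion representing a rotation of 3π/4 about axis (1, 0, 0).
0.3827 + 0.9239i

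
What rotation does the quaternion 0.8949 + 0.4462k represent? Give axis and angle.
axis = (0, 0, 1), θ = 53°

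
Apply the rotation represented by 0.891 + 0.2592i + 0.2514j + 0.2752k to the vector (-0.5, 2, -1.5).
(-1.967, 1.603, 0.244)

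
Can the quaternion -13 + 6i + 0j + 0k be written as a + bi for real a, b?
Yes. The quaternion -13 + 6i has j- and k-coefficients y = z = 0, so it lies in the complex subalgebra spanned by 1 and i.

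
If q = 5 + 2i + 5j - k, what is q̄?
5 - 2i - 5j + k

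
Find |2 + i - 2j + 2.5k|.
3.905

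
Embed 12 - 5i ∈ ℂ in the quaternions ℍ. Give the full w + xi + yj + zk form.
12 - 5i + 0j + 0k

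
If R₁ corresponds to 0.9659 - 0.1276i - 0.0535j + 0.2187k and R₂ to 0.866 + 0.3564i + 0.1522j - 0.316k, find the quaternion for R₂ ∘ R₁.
0.9592 + 0.2501i + 0.0631j - 0.1155k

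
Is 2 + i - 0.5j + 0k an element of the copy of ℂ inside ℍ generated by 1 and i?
No. The quaternion 2 + i - 0.5j has j-coefficient y = -0.5 and k-coefficient z = 0, not both zero, so it does not lie in the complex subalgebra spanned by 1 and i.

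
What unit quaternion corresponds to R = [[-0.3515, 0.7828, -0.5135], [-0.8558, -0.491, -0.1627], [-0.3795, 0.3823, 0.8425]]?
-0.5 - 0.2725i + 0.067j + 0.8193k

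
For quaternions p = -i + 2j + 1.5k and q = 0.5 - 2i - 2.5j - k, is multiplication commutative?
No: pq = 4.5 + 1.25i - 3j + 7.25k ≠ 4.5 - 2.25i + 5j - 5.75k = qp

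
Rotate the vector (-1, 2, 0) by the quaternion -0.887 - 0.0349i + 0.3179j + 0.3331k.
(0.561, 2.164, 0.007)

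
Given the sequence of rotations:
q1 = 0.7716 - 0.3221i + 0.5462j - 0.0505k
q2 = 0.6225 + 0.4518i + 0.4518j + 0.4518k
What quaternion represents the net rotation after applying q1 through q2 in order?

q2 · q1 = 0.4019 - 0.1215i + 0.5659j + 0.7095k
0.4019 - 0.1215i + 0.5659j + 0.7095k


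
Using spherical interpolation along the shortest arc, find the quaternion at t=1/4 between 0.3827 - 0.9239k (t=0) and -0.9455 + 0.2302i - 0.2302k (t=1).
0.6713 - 0.081i - 0.7367k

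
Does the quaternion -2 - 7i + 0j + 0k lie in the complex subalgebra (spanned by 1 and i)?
Yes. The quaternion -2 - 7i has j- and k-coefficients y = z = 0, so it lies in the complex subalgebra spanned by 1 and i.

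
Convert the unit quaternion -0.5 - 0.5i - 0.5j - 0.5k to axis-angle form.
axis = (-√3/3, -√3/3, -√3/3), θ = 4π/3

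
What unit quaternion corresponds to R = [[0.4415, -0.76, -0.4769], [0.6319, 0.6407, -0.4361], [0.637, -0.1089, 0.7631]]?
0.8434 + 0.097i - 0.3302j + 0.4126k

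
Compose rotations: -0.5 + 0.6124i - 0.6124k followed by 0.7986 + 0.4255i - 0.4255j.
-0.6599 + 0.5369i + 0.4733j - 0.2285k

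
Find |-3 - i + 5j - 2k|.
√39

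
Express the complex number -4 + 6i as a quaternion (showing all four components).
-4 + 6i + 0j + 0k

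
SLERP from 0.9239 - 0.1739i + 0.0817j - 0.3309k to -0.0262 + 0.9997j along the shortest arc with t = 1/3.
0.7704 - 0.1474i + 0.5532j - 0.2805k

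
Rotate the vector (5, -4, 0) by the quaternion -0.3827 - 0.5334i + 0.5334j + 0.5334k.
(-0.047, -4.334, -4.713)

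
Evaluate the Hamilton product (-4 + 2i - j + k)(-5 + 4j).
24 - 14i - 11j + 3k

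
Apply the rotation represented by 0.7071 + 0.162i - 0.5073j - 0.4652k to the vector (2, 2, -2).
(2.828, -1.101, 1.67)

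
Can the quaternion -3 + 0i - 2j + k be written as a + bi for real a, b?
No. The quaternion -3 - 2j + k has j-coefficient y = -2 and k-coefficient z = 1, not both zero, so it does not lie in the complex subalgebra spanned by 1 and i.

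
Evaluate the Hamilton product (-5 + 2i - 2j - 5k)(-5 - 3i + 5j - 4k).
21 + 38i + 8j + 49k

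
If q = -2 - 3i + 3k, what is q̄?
-2 + 3i - 3k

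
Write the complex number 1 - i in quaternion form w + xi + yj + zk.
1 - i + 0j + 0k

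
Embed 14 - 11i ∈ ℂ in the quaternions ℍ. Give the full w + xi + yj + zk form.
14 - 11i + 0j + 0k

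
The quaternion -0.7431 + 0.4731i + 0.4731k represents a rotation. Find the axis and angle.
axis = (√2/2, 0, √2/2), θ = 276°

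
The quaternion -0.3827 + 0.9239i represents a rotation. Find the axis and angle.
axis = (1, 0, 0), θ = 5π/4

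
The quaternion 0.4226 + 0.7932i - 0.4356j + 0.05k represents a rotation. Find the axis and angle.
axis = (0.8752, -0.4806, 0.0552), θ = 130°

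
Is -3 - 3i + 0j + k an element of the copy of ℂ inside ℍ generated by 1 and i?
No. The quaternion -3 - 3i + k has j-coefficient y = 0 and k-coefficient z = 1, not both zero, so it does not lie in the complex subalgebra spanned by 1 and i.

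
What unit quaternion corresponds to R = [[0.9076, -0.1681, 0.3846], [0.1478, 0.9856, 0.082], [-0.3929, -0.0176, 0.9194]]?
0.9763 - 0.0255i + 0.1991j + 0.0809k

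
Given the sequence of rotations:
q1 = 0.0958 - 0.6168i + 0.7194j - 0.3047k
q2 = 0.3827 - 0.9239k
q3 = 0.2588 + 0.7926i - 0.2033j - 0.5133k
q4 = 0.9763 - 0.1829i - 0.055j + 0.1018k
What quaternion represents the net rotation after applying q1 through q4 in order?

q2 · q1 = -0.2448 + 0.4286i + 0.8452j - 0.2051k
q3 · q2 · q1 = -0.3365 + 0.3924i + 0.2111j + 0.8296k
q4 · q3 · q2 · q1 = -0.3296 + 0.3775i + 0.4163j + 0.7587k
-0.3296 + 0.3775i + 0.4163j + 0.7587k


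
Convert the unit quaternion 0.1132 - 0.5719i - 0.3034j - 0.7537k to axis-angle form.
axis = (-0.5756, -0.3054, -0.7586), θ = 167°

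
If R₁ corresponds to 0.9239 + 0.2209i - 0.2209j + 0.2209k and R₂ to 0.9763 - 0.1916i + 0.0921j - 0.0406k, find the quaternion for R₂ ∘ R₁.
0.9736 + 0.05i - 0.0972j + 0.2001k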